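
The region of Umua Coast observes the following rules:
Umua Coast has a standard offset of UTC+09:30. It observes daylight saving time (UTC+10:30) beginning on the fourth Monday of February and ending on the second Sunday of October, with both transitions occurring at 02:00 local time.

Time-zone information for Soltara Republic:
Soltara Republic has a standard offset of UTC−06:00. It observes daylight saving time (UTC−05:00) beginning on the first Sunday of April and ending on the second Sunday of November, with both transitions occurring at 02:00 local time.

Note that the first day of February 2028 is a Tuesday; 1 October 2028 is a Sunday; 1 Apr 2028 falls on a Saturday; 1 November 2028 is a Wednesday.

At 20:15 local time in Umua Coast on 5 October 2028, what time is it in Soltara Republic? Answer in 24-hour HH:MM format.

04:45

1 February 2028 is a Tuesday, so the first Monday is February 7 and the fourth is February 28.
1 October 2028 is a Sunday, so the first Sunday is October 1 and the second is October 8.
Daylight saving runs 28 February – 8 October; 5 October 2028 is inside that window, so Umua Coast is at UTC+10:30.
20:15 Umua Coast − 10h30m = 09:45 UTC.
1 April 2028 is a Saturday, so the first Sunday is April 2.
1 November 2028 is a Wednesday, so the first Sunday is November 5 and the second is November 12.
At the standard offset (UTC−06:00), 09:45 UTC − 6h = 03:45 Soltara Republic standard time.
The standard-time date in Soltara Republic, 5 October 2028, falls between 2 April and 12 November, so daylight saving is in effect and Soltara Republic is at UTC−05:00.
09:45 UTC − 5h = 04:45 Soltara Republic.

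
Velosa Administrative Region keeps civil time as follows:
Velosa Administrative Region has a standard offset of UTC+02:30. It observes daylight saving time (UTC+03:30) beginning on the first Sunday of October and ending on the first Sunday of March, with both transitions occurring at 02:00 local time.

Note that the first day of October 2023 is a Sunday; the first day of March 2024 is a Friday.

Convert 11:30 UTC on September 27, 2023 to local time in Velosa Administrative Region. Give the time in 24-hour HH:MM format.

14:00

1 October 2023 is a Sunday, so the first Sunday is October 1.
1 March 2024 is a Friday, so the first Sunday is March 3.
At the standard offset (UTC+02:30), 11:30 UTC + 2h30m = 14:00 Velosa Administrative Region standard time.
The standard-time date in Velosa Administrative Region, September 27, 2023, does not fall between 1 October 2023 and 3 March 2024, so daylight saving is not in effect and Velosa Administrative Region is at UTC+02:30.
11:30 UTC + 2h30m = 14:00 local.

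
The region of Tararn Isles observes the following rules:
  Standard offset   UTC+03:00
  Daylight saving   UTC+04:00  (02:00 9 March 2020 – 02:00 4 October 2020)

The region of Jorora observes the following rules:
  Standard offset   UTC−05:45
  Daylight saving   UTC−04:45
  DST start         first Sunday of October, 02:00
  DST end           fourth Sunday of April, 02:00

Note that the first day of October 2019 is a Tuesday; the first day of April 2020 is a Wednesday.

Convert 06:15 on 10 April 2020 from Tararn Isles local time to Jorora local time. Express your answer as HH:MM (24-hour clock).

21:30

Daylight saving runs 9 March – 4 October; 10 April 2020 is inside that window, so Tararn Isles is at UTC+04:00.
06:15 Tararn Isles − 4h = 02:15 UTC.
1 October 2019 is a Tuesday, so the first Sunday is October 6.
1 April 2020 is a Wednesday, so the first Sunday is April 5 and the fourth is April 26.
At the standard offset (UTC−05:45), 02:15 UTC − 5h45m = 20:30 Jorora standard time (rolling into the previous day, 9 April 2020).
Daylight saving runs 6 October 2019 – 26 April 2020; the standard-time date in Jorora, 9 April 2020, is inside that window, so Jorora is at UTC−04:45.
02:15 UTC − 4h45m = 21:30 Jorora (rolling into the previous day, 9 April 2020).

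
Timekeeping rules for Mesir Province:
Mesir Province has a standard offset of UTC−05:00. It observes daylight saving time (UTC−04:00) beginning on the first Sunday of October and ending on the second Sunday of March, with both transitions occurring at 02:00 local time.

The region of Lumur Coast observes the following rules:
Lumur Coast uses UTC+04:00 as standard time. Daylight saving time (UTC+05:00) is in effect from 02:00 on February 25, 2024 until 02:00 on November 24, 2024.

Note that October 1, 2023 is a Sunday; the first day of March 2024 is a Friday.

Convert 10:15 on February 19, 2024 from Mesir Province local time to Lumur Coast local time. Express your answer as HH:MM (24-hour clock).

18:15

1 October 2023 is a Sunday, so the first Sunday is October 1.
1 March 2024 is a Friday, so the first Sunday is March 3 and the second is March 10.
February 19, 2024 lies within the daylight-saving period (1 October 2023 – 10 March 2024), so Mesir Province is on daylight time, UTC−04:00.
10:15 Mesir Province + 4h = 14:15 UTC.
At the standard offset (UTC+04:00), 14:15 UTC + 4h = 18:15 Lumur Coast standard time.
Daylight saving runs 25 February – 24 November; the standard-time date in Lumur Coast, February 19, 2024, is outside that window, so Lumur Coast is on standard time at UTC+04:00.
14:15 UTC + 4h = 18:15 Lumur Coast.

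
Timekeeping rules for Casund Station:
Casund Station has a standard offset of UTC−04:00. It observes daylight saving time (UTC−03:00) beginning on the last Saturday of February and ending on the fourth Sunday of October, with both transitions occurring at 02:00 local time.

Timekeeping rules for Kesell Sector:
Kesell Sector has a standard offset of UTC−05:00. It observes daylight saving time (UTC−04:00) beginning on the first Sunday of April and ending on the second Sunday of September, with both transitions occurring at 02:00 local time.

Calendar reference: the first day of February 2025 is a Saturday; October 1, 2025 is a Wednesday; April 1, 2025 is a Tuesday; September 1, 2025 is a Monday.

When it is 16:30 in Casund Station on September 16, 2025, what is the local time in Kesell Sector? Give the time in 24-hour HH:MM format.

14:30

1 February 2025 is a Saturday, so Saturdays fall on 1, 8, 15, 22; the last is February 22.
1 October 2025 is a Wednesday, so the first Sunday is October 5 and the fourth is October 26.
Daylight saving runs 22 February – 26 October; September 16, 2025 is inside that window, so Casund Station is at UTC−03:00.
16:30 Casund Station + 3h = 19:30 UTC.
1 April 2025 is a Tuesday, so the first Sunday is April 6.
1 September 2025 is a Monday, so the first Sunday is September 7 and the second is September 14.
At the standard offset (UTC−05:00), 19:30 UTC − 5h = 14:30 Kesell Sector standard time.
Daylight saving runs 6 April – 14 September; the standard-time date in Kesell Sector, September 16, 2025, is outside that window, so Kesell Sector is on standard time at UTC−05:00.
19:30 UTC − 5h = 14:30 Kesell Sector.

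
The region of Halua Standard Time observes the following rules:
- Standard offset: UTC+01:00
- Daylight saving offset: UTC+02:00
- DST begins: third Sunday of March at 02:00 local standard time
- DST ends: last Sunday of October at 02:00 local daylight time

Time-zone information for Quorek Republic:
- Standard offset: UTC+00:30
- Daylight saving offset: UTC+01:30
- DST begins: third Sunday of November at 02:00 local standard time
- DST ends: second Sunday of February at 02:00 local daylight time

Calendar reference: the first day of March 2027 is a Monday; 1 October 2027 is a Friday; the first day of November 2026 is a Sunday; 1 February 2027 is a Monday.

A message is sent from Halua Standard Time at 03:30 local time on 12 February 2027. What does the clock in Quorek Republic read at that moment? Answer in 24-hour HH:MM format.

1 March 2027 is a Monday, so the first Sunday is March 7 and the third is March 21.
1 October 2027 is a Friday, so Sundays fall on 3, 10, 17, 24, 31; the last is October 31.
12 February 2027 does not fall between 21 March and 31 October, so daylight saving is not in effect and Halua Standard Time is at UTC+01:00.
03:30 Halua Standard Time − 1h = 02:30 UTC.
1 November 2026 is a Sunday, so the first Sunday is November 1 and the third is November 15.
1 February 2027 is a Monday, so the first Sunday is February 7 and the second is February 14.
At the standard offset (UTC+00:30), 02:30 UTC + 0h30m = 03:00 Quorek Republic standard time.
The standard-time date in Quorek Republic, 12 February 2027, lies within the daylight-saving period (15 November 2026 – 14 February 2027), so Quorek Republic is on daylight time, UTC+01:30.
02:30 UTC + 1h30m = 04:00 Quorek Republic.

04:00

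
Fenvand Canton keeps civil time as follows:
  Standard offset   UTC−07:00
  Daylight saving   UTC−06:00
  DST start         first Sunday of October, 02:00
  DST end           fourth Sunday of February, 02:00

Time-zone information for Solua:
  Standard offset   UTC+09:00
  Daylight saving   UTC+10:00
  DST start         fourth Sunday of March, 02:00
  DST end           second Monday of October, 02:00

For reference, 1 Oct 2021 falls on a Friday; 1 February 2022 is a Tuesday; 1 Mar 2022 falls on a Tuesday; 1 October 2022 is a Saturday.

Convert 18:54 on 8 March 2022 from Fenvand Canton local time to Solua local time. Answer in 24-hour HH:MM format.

1 October 2021 is a Friday, so the first Sunday is October 3.
1 February 2022 is a Tuesday, so the first Sunday is February 6 and the fourth is February 27.
8 March 2022 does not fall between 3 October 2021 and 27 February 2022, so daylight saving is not in effect and Fenvand Canton is at UTC−07:00.
18:54 Fenvand Canton + 7h = 01:54 UTC (rolling into the next day, 9 March 2022).
1 March 2022 is a Tuesday, so the first Sunday is March 6 and the fourth is March 27.
1 October 2022 is a Saturday, so the first Monday is October 3 and the second is October 10.
At the standard offset (UTC+09:00), 01:54 UTC + 9h = 10:54 Solua standard time.
Daylight saving runs 27 March – 10 October; the standard-time date in Solua, 9 March 2022, is outside that window, so Solua is on standard time at UTC+09:00.
01:54 UTC + 9h = 10:54 Solua.

10:54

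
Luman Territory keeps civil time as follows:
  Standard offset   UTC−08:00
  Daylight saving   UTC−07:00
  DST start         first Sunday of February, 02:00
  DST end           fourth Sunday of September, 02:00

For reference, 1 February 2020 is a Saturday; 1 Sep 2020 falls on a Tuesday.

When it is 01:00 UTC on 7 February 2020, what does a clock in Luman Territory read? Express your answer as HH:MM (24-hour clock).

18:00

1 February 2020 is a Saturday, so the first Sunday is February 2.
1 September 2020 is a Tuesday, so the first Sunday is September 6 and the fourth is September 27.
At the standard offset (UTC−08:00), 01:00 UTC − 8h = 17:00 Luman Territory standard time (rolling into the previous day, 6 February 2020).
Daylight saving runs 2 February – 27 September; the standard-time date in Luman Territory, 6 February 2020, is inside that window, so Luman Territory is at UTC−07:00.
01:00 UTC − 7h = 18:00 local (rolling into the previous day, 6 February 2020).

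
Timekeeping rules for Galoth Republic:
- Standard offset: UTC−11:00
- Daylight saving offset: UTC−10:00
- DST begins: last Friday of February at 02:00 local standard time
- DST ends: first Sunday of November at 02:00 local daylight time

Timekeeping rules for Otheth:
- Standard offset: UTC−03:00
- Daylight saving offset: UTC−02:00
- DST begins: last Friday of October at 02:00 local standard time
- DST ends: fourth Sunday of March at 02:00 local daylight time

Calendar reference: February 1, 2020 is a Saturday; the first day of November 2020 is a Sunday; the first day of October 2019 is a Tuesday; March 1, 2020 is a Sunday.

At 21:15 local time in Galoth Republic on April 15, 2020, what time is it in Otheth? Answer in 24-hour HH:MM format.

1 February 2020 is a Saturday, so Fridays fall on 7, 14, 21, 28; the last is February 28.
1 November 2020 is a Sunday, so the first Sunday is November 1.
Daylight saving runs 28 February – 1 November; April 15, 2020 is inside that window, so Galoth Republic is at UTC−10:00.
21:15 Galoth Republic + 10h = 07:15 UTC (rolling into the next day, 16 April 2020).
1 October 2019 is a Tuesday, so Fridays fall on 4, 11, 18, 25; the last is October 25.
1 March 2020 is a Sunday, so the first Sunday is March 1 and the fourth is March 22.
At the standard offset (UTC−03:00), 07:15 UTC − 3h = 04:15 Otheth standard time.
Daylight saving runs 25 October 2019 – 22 March 2020; the standard-time date in Otheth, April 16, 2020, is outside that window, so Otheth is on standard time at UTC−03:00.
07:15 UTC − 3h = 04:15 Otheth.

04:15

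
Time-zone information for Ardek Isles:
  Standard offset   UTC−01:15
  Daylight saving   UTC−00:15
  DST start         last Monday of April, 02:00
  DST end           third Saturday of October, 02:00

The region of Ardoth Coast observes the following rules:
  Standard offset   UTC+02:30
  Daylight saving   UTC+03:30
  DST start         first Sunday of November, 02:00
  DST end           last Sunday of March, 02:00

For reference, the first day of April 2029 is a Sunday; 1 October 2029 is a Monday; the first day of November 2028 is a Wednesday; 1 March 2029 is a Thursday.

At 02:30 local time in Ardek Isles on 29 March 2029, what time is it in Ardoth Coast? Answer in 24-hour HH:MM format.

1 April 2029 is a Sunday, so Mondays fall on 2, 9, 16, 23, 30; the last is April 30.
1 October 2029 is a Monday, so the first Saturday is October 6 and the third is October 20.
29 March 2029 does not fall between 30 April and 20 October, so daylight saving is not in effect and Ardek Isles is at UTC−01:15.
02:30 Ardek Isles + 1h15m = 03:45 UTC.
1 November 2028 is a Wednesday, so the first Sunday is November 5.
1 March 2029 is a Thursday, so Sundays fall on 4, 11, 18, 25; the last is March 25.
At the standard offset (UTC+02:30), 03:45 UTC + 2h30m = 06:15 Ardoth Coast standard time.
The standard-time date in Ardoth Coast, 29 March 2029, is outside the daylight-saving period (5 November 2028 – 25 March 2029), so Ardoth Coast is on standard time, UTC+02:30.
03:45 UTC + 2h30m = 06:15 Ardoth Coast.

06:15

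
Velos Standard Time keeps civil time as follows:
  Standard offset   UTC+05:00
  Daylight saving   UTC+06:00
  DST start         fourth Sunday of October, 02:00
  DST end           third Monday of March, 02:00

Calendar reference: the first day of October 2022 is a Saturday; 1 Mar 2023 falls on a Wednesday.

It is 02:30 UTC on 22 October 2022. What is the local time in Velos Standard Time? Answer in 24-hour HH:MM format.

07:30

1 October 2022 is a Saturday, so the first Sunday is October 2 and the fourth is October 23.
1 March 2023 is a Wednesday, so the first Monday is March 6 and the third is March 20.
At the standard offset (UTC+05:00), 02:30 UTC + 5h = 07:30 Velos Standard Time standard time.
The standard-time date in Velos Standard Time, 22 October 2022, is outside the daylight-saving period (23 October 2022 – 20 March 2023), so Velos Standard Time is on standard time, UTC+05:00.
02:30 UTC + 5h = 07:30 local.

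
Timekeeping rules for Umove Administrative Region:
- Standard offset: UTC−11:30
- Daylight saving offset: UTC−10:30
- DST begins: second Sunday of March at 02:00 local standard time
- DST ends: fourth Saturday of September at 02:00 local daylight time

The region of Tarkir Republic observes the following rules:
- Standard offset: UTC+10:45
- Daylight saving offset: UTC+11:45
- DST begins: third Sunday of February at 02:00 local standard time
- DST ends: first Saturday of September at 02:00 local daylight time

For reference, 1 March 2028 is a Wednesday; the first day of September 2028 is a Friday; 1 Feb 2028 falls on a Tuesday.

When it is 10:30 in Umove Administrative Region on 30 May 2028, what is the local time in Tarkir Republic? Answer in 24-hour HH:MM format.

1 March 2028 is a Wednesday, so the first Sunday is March 5 and the second is March 12.
1 September 2028 is a Friday, so the first Saturday is September 2 and the fourth is September 23.
Daylight saving runs 12 March – 23 September; 30 May 2028 is inside that window, so Umove Administrative Region is at UTC−10:30.
10:30 Umove Administrative Region + 10h30m = 21:00 UTC.
1 February 2028 is a Tuesday, so the first Sunday is February 6 and the third is February 20.
1 September 2028 is a Friday, so the first Saturday is September 2.
At the standard offset (UTC+10:45), 21:00 UTC + 10h45m = 07:45 Tarkir Republic standard time (rolling into the next day, 31 May 2028).
The standard-time date in Tarkir Republic, 31 May 2028, falls between 20 February and 2 September, so daylight saving is in effect and Tarkir Republic is at UTC+11:45.
21:00 UTC + 11h45m = 08:45 Tarkir Republic (rolling into the next day, 31 May 2028).

08:45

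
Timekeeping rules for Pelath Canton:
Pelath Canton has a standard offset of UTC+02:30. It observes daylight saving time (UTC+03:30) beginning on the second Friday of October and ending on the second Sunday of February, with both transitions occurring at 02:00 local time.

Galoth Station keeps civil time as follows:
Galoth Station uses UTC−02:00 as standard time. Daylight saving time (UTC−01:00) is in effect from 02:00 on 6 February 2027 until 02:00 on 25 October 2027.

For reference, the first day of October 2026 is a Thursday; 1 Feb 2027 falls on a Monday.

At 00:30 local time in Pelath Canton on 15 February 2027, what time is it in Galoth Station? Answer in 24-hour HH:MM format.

21:00

1 October 2026 is a Thursday, so the first Friday is October 2 and the second is October 9.
1 February 2027 is a Monday, so the first Sunday is February 7 and the second is February 14.
15 February 2027 does not fall between 9 October 2026 and 14 February 2027, so daylight saving is not in effect and Pelath Canton is at UTC+02:30.
00:30 Pelath Canton − 2h30m = 22:00 UTC (rolling into the previous day, 14 February 2027).
At the standard offset (UTC−02:00), 22:00 UTC − 2h = 20:00 Galoth Station standard time.
Daylight saving runs 6 February – 25 October; the standard-time date in Galoth Station, 14 February 2027, is inside that window, so Galoth Station is at UTC−01:00.
22:00 UTC − 1h = 21:00 Galoth Station.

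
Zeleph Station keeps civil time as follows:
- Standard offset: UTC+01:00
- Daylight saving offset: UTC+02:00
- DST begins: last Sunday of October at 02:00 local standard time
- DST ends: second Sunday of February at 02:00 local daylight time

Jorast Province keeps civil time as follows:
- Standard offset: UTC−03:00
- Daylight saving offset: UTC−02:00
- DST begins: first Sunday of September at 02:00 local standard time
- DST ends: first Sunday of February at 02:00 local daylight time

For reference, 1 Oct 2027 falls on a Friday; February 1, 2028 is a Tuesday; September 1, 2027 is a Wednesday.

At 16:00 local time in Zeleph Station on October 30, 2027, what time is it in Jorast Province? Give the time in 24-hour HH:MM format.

1 October 2027 is a Friday, so Sundays fall on 3, 10, 17, 24, 31; the last is October 31.
1 February 2028 is a Tuesday, so the first Sunday is February 6 and the second is February 13.
October 30, 2027 is outside the daylight-saving period (31 October 2027 – 13 February 2028), so Zeleph Station is on standard time, UTC+01:00.
16:00 Zeleph Station − 1h = 15:00 UTC.
1 September 2027 is a Wednesday, so the first Sunday is September 5.
1 February 2028 is a Tuesday, so the first Sunday is February 6.
At the standard offset (UTC−03:00), 15:00 UTC − 3h = 12:00 Jorast Province standard time.
The standard-time date in Jorast Province, October 30, 2027, falls between 5 September 2027 and 6 February 2028, so daylight saving is in effect and Jorast Province is at UTC−02:00.
15:00 UTC − 2h = 13:00 Jorast Province.

13:00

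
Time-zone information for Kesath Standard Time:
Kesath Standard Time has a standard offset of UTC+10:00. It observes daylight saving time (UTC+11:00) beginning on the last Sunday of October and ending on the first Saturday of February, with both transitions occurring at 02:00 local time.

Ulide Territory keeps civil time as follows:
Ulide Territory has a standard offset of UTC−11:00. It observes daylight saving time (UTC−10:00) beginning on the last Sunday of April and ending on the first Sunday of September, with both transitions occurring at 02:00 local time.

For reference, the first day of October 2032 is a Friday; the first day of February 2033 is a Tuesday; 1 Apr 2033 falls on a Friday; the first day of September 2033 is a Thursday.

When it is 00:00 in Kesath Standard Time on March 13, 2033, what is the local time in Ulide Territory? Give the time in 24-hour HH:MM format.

03:00

1 October 2032 is a Friday, so Sundays fall on 3, 10, 17, 24, 31; the last is October 31.
1 February 2033 is a Tuesday, so the first Saturday is February 5.
Daylight saving runs 31 October 2032 – 5 February 2033; March 13, 2033 is outside that window, so Kesath Standard Time is on standard time at UTC+10:00.
00:00 Kesath Standard Time − 10h = 14:00 UTC (rolling into the previous day, 12 March 2033).
1 April 2033 is a Friday, so Sundays fall on 3, 10, 17, 24; the last is April 24.
1 September 2033 is a Thursday, so the first Sunday is September 4.
At the standard offset (UTC−11:00), 14:00 UTC − 11h = 03:00 Ulide Territory standard time.
Daylight saving runs 24 April – 4 September; the standard-time date in Ulide Territory, March 12, 2033, is outside that window, so Ulide Territory is on standard time at UTC−11:00.
14:00 UTC − 11h = 03:00 Ulide Territory.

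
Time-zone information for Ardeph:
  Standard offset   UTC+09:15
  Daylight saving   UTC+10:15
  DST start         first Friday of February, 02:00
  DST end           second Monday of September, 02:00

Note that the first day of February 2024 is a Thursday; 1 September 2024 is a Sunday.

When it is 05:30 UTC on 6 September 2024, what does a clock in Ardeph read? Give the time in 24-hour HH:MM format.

1 February 2024 is a Thursday, so the first Friday is February 2.
1 September 2024 is a Sunday, so the first Monday is September 2 and the second is September 9.
At the standard offset (UTC+09:15), 05:30 UTC + 9h15m = 14:45 Ardeph standard time.
Daylight saving runs 2 February – 9 September; the standard-time date in Ardeph, 6 September 2024, is inside that window, so Ardeph is at UTC+10:15.
05:30 UTC + 10h15m = 15:45 local.

15:45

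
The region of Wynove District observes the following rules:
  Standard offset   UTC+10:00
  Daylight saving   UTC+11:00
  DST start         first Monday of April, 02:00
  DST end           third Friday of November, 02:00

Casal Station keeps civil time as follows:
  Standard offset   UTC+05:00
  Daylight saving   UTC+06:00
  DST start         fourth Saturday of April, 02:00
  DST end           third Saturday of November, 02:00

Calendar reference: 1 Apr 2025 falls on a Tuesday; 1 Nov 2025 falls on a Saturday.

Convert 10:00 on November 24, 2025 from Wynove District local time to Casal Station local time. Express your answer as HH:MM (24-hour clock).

05:00

1 April 2025 is a Tuesday, so the first Monday is April 7.
1 November 2025 is a Saturday, so the first Friday is November 7 and the third is November 21.
November 24, 2025 does not fall between 7 April and 21 November, so daylight saving is not in effect and Wynove District is at UTC+10:00.
10:00 Wynove District − 10h = 00:00 UTC.
1 April 2025 is a Tuesday, so the first Saturday is April 5 and the fourth is April 26.
1 November 2025 is a Saturday, so the first Saturday is November 1 and the third is November 15.
At the standard offset (UTC+05:00), 00:00 UTC + 5h = 05:00 Casal Station standard time.
The standard-time date in Casal Station, November 24, 2025, does not fall between 26 April and 15 November, so daylight saving is not in effect and Casal Station is at UTC+05:00.
00:00 UTC + 5h = 05:00 Casal Station.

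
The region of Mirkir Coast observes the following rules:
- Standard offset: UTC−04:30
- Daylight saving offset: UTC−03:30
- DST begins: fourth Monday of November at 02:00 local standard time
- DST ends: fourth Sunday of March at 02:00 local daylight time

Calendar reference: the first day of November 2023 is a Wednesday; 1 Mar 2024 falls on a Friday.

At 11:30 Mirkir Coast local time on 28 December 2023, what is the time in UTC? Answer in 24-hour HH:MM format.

1 November 2023 is a Wednesday, so the first Monday is November 6 and the fourth is November 27.
1 March 2024 is a Friday, so the first Sunday is March 3 and the fourth is March 24.
28 December 2023 falls between 27 November 2023 and 24 March 2024, so daylight saving is in effect and Mirkir Coast is at UTC−03:30.
11:30 local + 3h30m = 15:00 UTC.

15:00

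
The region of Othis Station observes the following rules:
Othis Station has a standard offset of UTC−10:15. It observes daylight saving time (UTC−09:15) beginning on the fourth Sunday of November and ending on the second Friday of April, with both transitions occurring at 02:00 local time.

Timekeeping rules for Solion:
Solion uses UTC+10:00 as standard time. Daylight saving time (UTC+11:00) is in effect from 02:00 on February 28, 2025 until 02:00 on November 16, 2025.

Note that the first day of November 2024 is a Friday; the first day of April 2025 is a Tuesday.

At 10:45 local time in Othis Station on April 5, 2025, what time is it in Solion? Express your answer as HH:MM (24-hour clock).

07:00

1 November 2024 is a Friday, so the first Sunday is November 3 and the fourth is November 24.
1 April 2025 is a Tuesday, so the first Friday is April 4 and the second is April 11.
Daylight saving runs 24 November 2024 – 11 April 2025; April 5, 2025 is inside that window, so Othis Station is at UTC−09:15.
10:45 Othis Station + 9h15m = 20:00 UTC.
At the standard offset (UTC+10:00), 20:00 UTC + 10h = 06:00 Solion standard time (rolling into the next day, 6 April 2025).
The standard-time date in Solion, April 6, 2025, lies within the daylight-saving period (28 February – 16 November), so Solion is on daylight time, UTC+11:00.
20:00 UTC + 11h = 07:00 Solion (rolling into the next day, 6 April 2025).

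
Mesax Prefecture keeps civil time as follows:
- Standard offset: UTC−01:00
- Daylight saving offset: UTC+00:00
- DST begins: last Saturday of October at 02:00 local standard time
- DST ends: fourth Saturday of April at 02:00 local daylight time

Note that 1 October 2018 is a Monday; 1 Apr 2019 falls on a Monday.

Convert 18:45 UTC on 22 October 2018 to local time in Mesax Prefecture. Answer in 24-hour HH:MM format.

1 October 2018 is a Monday, so Saturdays fall on 6, 13, 20, 27; the last is October 27.
1 April 2019 is a Monday, so the first Saturday is April 6 and the fourth is April 27.
At the standard offset (UTC−01:00), 18:45 UTC − 1h = 17:45 Mesax Prefecture standard time.
Daylight saving runs 27 October 2018 – 27 April 2019; the standard-time date in Mesax Prefecture, 22 October 2018, is outside that window, so Mesax Prefecture is on standard time at UTC−01:00.
18:45 UTC − 1h = 17:45 local.

17:45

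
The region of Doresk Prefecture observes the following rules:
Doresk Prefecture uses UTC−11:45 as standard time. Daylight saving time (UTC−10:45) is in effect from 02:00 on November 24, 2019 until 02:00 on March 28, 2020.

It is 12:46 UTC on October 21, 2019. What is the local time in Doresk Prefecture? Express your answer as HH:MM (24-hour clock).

At the standard offset (UTC−11:45), 12:46 UTC − 11h45m = 01:01 Doresk Prefecture standard time.
The standard-time date in Doresk Prefecture, October 21, 2019, is outside the daylight-saving period (24 November 2019 – 28 March 2020), so Doresk Prefecture is on standard time, UTC−11:45.
12:46 UTC − 11h45m = 01:01 local.

01:01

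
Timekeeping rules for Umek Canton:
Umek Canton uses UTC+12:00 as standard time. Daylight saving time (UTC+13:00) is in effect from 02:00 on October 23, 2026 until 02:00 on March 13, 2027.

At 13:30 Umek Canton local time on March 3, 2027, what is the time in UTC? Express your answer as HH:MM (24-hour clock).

Daylight saving runs 23 October 2026 – 13 March 2027; March 3, 2027 is inside that window, so Umek Canton is at UTC+13:00.
13:30 local − 13h = 00:30 UTC.

00:30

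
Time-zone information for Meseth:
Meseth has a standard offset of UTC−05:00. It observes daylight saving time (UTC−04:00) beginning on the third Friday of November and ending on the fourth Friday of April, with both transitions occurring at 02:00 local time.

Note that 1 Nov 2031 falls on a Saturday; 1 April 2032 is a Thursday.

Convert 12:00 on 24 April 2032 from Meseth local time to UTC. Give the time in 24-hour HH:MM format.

17:00

1 November 2031 is a Saturday, so the first Friday is November 7 and the third is November 21.
1 April 2032 is a Thursday, so the first Friday is April 2 and the fourth is April 23.
Daylight saving runs 21 November 2031 – 23 April 2032; 24 April 2032 is outside that window, so Meseth is on standard time at UTC−05:00.
12:00 local + 5h = 17:00 UTC.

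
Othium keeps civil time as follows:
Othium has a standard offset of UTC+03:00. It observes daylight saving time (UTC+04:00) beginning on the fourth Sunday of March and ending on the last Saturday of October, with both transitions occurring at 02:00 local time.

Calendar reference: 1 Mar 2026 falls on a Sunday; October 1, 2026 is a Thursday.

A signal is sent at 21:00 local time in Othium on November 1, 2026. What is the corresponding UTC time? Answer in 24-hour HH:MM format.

1 March 2026 is a Sunday, so the first Sunday is March 1 and the fourth is March 22.
1 October 2026 is a Thursday, so Saturdays fall on 3, 10, 17, 24, 31; the last is October 31.
November 1, 2026 does not fall between 22 March and 31 October, so daylight saving is not in effect and Othium is at UTC+03:00.
21:00 local − 3h = 18:00 UTC.

18:00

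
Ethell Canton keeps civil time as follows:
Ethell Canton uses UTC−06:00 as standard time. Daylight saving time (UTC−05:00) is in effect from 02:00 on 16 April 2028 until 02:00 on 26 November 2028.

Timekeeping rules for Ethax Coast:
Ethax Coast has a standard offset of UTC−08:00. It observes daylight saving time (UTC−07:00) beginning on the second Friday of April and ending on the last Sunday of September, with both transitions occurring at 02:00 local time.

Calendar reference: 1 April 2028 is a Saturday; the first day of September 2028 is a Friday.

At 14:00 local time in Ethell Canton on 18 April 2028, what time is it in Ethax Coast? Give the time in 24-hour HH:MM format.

Daylight saving runs 16 April – 26 November; 18 April 2028 is inside that window, so Ethell Canton is at UTC−05:00.
14:00 Ethell Canton + 5h = 19:00 UTC.
1 April 2028 is a Saturday, so the first Friday is April 7 and the second is April 14.
1 September 2028 is a Friday, so Sundays fall on 3, 10, 17, 24; the last is September 24.
At the standard offset (UTC−08:00), 19:00 UTC − 8h = 11:00 Ethax Coast standard time.
The standard-time date in Ethax Coast, 18 April 2028, lies within the daylight-saving period (14 April – 24 September), so Ethax Coast is on daylight time, UTC−07:00.
19:00 UTC − 7h = 12:00 Ethax Coast.

12:00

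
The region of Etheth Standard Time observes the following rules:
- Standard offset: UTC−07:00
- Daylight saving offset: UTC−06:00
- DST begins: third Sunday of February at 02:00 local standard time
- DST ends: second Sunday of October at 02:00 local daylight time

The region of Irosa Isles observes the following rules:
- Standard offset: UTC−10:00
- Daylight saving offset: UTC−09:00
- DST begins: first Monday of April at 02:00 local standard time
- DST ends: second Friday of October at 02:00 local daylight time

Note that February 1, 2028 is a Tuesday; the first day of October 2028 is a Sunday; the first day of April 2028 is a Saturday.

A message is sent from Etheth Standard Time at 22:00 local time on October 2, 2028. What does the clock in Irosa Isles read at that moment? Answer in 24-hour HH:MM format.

1 February 2028 is a Tuesday, so the first Sunday is February 6 and the third is February 20.
1 October 2028 is a Sunday, so the first Sunday is October 1 and the second is October 8.
October 2, 2028 lies within the daylight-saving period (20 February – 8 October), so Etheth Standard Time is on daylight time, UTC−06:00.
22:00 Etheth Standard Time + 6h = 04:00 UTC (rolling into the next day, 3 October 2028).
1 April 2028 is a Saturday, so the first Monday is April 3.
1 October 2028 is a Sunday, so the first Friday is October 6 and the second is October 13.
At the standard offset (UTC−10:00), 04:00 UTC − 10h = 18:00 Irosa Isles standard time (rolling into the previous day, 2 October 2028).
The standard-time date in Irosa Isles, October 2, 2028, falls between 3 April and 13 October, so daylight saving is in effect and Irosa Isles is at UTC−09:00.
04:00 UTC − 9h = 19:00 Irosa Isles (rolling into the previous day, 2 October 2028).

19:00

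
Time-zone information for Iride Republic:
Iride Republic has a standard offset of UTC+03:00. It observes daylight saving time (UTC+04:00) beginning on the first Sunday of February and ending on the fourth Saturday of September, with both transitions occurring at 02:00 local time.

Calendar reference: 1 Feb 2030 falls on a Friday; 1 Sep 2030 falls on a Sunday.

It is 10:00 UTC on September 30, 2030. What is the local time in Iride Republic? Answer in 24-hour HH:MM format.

1 February 2030 is a Friday, so the first Sunday is February 3.
1 September 2030 is a Sunday, so the first Saturday is September 7 and the fourth is September 28.
At the standard offset (UTC+03:00), 10:00 UTC + 3h = 13:00 Iride Republic standard time.
The standard-time date in Iride Republic, September 30, 2030, does not fall between 3 February and 28 September, so daylight saving is not in effect and Iride Republic is at UTC+03:00.
10:00 UTC + 3h = 13:00 local.

13:00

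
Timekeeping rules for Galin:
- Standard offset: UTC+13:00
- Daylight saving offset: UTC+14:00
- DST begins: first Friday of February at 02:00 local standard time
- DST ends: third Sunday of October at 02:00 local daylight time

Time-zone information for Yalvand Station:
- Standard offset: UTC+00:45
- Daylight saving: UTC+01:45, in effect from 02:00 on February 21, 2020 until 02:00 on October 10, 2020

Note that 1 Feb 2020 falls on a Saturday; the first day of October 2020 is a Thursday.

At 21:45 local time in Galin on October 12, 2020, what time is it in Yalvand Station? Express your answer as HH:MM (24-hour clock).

1 February 2020 is a Saturday, so the first Friday is February 7.
1 October 2020 is a Thursday, so the first Sunday is October 4 and the third is October 18.
October 12, 2020 lies within the daylight-saving period (7 February – 18 October), so Galin is on daylight time, UTC+14:00.
21:45 Galin − 14h = 07:45 UTC.
At the standard offset (UTC+00:45), 07:45 UTC + 0h45m = 08:30 Yalvand Station standard time.
Daylight saving runs 21 February – 10 October; the standard-time date in Yalvand Station, October 12, 2020, is outside that window, so Yalvand Station is on standard time at UTC+00:45.
07:45 UTC + 0h45m = 08:30 Yalvand Station.

08:30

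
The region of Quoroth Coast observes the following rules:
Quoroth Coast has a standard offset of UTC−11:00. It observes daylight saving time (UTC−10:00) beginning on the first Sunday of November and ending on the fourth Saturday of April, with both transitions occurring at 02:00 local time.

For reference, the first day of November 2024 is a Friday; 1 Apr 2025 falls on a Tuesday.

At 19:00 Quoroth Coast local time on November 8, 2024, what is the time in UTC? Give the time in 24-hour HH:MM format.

1 November 2024 is a Friday, so the first Sunday is November 3.
1 April 2025 is a Tuesday, so the first Saturday is April 5 and the fourth is April 26.
November 8, 2024 lies within the daylight-saving period (3 November 2024 – 26 April 2025), so Quoroth Coast is on daylight time, UTC−10:00.
19:00 local + 10h = 05:00 UTC (rolling into the next day, 9 November 2024).

05:00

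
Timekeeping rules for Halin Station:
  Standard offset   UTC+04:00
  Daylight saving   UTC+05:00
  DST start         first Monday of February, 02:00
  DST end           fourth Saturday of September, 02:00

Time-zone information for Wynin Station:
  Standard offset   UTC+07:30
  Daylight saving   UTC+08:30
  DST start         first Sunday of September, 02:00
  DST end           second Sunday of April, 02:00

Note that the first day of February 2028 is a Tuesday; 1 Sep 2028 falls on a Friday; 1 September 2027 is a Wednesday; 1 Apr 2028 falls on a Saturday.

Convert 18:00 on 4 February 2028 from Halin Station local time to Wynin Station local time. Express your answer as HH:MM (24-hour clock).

1 February 2028 is a Tuesday, so the first Monday is February 7.
1 September 2028 is a Friday, so the first Saturday is September 2 and the fourth is September 23.
Daylight saving runs 7 February – 23 September; 4 February 2028 is outside that window, so Halin Station is on standard time at UTC+04:00.
18:00 Halin Station − 4h = 14:00 UTC.
1 September 2027 is a Wednesday, so the first Sunday is September 5.
1 April 2028 is a Saturday, so the first Sunday is April 2 and the second is April 9.
At the standard offset (UTC+07:30), 14:00 UTC + 7h30m = 21:30 Wynin Station standard time.
The standard-time date in Wynin Station, 4 February 2028, lies within the daylight-saving period (5 September 2027 – 9 April 2028), so Wynin Station is on daylight time, UTC+08:30.
14:00 UTC + 8h30m = 22:30 Wynin Station.

22:30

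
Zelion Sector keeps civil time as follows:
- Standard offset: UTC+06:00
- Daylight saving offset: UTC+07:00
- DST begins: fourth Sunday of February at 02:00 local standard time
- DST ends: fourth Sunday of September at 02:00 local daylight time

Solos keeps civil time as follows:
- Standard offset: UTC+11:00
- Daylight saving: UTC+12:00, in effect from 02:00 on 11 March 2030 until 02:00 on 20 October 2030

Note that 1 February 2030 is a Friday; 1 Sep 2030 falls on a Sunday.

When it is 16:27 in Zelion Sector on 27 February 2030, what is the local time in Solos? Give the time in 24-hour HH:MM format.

1 February 2030 is a Friday, so the first Sunday is February 3 and the fourth is February 24.
1 September 2030 is a Sunday, so the first Sunday is September 1 and the fourth is September 22.
Daylight saving runs 24 February – 22 September; 27 February 2030 is inside that window, so Zelion Sector is at UTC+07:00.
16:27 Zelion Sector − 7h = 09:27 UTC.
At the standard offset (UTC+11:00), 09:27 UTC + 11h = 20:27 Solos standard time.
The standard-time date in Solos, 27 February 2030, is outside the daylight-saving period (11 March – 20 October), so Solos is on standard time, UTC+11:00.
09:27 UTC + 11h = 20:27 Solos.

20:27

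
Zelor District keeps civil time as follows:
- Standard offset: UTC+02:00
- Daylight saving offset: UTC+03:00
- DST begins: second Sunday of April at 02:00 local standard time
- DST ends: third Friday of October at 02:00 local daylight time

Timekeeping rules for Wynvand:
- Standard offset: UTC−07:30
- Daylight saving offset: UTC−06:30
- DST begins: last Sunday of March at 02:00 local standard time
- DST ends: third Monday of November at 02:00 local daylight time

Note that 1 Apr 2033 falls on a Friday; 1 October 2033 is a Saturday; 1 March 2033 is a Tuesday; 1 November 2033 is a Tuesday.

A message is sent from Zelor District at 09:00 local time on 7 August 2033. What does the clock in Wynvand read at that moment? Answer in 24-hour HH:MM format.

23:30

1 April 2033 is a Friday, so the first Sunday is April 3 and the second is April 10.
1 October 2033 is a Saturday, so the first Friday is October 7 and the third is October 21.
7 August 2033 falls between 10 April and 21 October, so daylight saving is in effect and Zelor District is at UTC+03:00.
09:00 Zelor District − 3h = 06:00 UTC.
1 March 2033 is a Tuesday, so Sundays fall on 6, 13, 20, 27; the last is March 27.
1 November 2033 is a Tuesday, so the first Monday is November 7 and the third is November 21.
At the standard offset (UTC−07:30), 06:00 UTC − 7h30m = 22:30 Wynvand standard time (rolling into the previous day, 6 August 2033).
Daylight saving runs 27 March – 21 November; the standard-time date in Wynvand, 6 August 2033, is inside that window, so Wynvand is at UTC−06:30.
06:00 UTC − 6h30m = 23:30 Wynvand (rolling into the previous day, 6 August 2033).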